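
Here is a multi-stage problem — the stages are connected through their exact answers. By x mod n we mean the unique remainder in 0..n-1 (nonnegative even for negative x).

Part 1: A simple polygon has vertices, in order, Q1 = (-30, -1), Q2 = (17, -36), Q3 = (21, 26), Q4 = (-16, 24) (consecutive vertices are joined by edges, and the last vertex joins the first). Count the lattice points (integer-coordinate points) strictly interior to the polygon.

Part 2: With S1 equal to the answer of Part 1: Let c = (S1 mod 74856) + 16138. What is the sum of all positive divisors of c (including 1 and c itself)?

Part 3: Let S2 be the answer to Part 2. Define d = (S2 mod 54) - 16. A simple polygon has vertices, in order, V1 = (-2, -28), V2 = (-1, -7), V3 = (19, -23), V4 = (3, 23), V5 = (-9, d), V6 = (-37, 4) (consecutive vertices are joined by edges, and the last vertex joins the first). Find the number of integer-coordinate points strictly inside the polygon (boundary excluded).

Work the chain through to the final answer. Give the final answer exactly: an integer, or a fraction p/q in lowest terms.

1607

Part 1: cross terms: (-30*-36 - 17*-1)=1097, (17*26 - 21*-36)=1198, (21*24 - -16*26)=920, (-16*-1 - -30*24)=736; twice the area = |3951| = 3951; area = 3951/2; boundary points = 1 + 2 + 1 + 1 = 5; strictly interior points = area - boundary/2 + 1 = 1974; answer 1974
Part 2: S1 = 1974; c = 18112; 18112 = 2^6 * 283; sigma = (1 + 2 + 4 + 8 + 16 + 32 + 64) * (1 + 283) = 127 * 284 = 36068; answer 36068
Part 3: S2 = 36068; d = 34; cross terms: (-2*-7 - -1*-28)=-14, (-1*-23 - 19*-7)=156, (19*23 - 3*-23)=506, (3*34 - -9*23)=309, (-9*4 - -37*34)=1222, (-37*-28 - -2*4)=1044; twice the area = |3223| = 3223; area = 3223/2; boundary points = 1 + 4 + 2 + 1 + 2 + 1 = 11; strictly interior points = area - boundary/2 + 1 = 1607; answer 1607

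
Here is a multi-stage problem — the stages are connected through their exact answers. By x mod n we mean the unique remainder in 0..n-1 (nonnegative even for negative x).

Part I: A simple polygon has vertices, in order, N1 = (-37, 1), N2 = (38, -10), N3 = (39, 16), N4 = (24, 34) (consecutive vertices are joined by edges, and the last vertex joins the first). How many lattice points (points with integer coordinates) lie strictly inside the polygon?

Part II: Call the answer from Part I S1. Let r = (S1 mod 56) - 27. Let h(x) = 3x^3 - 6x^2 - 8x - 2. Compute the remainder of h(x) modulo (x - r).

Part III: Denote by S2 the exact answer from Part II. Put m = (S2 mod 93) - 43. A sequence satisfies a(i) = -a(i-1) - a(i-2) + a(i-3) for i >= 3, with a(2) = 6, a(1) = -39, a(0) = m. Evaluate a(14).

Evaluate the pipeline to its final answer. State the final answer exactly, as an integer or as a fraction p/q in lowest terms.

Part I: cross terms: (-37*-10 - 38*1)=332, (38*16 - 39*-10)=998, (39*34 - 24*16)=942, (24*1 - -37*34)=1282; twice the area = |3554| = 3554; area = 1777; boundary points = 1 + 1 + 3 + 1 = 6; strictly interior points = area - boundary/2 + 1 = 1775; answer 1775
Part II: S1 = 1775; r = 12; remainder = value at the root: 3*(12)^3 - 6*(12)^2 - 8*(12)^1 - 2 = (5184) + (-864) + (-96) + (-2) = 4222; answer 4222
Part III: S2 = 4222; m = -6; a(3) = -1*(6) - 1*(-39) + 1*(-6) = 27; iterating: a(3)=27, a(4)=-72, a(5)=51, a(6)=48, a(7)=-171, a(8)=174, a(9)=45, a(10)=-390, a(11)=519, a(12)=-84, a(13)=-825, a(14)=1428; answer 1428

1428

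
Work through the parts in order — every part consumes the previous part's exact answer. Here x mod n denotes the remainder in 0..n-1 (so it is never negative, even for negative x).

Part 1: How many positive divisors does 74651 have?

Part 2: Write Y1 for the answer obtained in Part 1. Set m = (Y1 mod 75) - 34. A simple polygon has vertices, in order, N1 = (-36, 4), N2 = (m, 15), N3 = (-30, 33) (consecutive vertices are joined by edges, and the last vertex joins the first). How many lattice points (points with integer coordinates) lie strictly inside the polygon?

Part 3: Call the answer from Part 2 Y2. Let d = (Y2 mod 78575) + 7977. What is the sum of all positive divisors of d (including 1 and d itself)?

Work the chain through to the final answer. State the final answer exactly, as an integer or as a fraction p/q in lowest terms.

18432

Part 1: 74651 = 19 * 3929; number of divisors = (1+1) * (1+1) = 4; answer 4
Part 2: Y1 = 4; m = -30; cross terms: (-36*15 - -30*4)=-420, (-30*33 - -30*15)=-540, (-30*4 - -36*33)=1068; twice the area = |108| = 108; area = 54; boundary points = 1 + 18 + 1 = 20; strictly interior points = area - boundary/2 + 1 = 45; answer 45
Part 3: Y2 = 45; d = 8022; 8022 = 2 * 3 * 7 * 191; sigma = (1 + 2) * (1 + 3) * (1 + 7) * (1 + 191) = 3 * 4 * 8 * 192 = 18432; answer 18432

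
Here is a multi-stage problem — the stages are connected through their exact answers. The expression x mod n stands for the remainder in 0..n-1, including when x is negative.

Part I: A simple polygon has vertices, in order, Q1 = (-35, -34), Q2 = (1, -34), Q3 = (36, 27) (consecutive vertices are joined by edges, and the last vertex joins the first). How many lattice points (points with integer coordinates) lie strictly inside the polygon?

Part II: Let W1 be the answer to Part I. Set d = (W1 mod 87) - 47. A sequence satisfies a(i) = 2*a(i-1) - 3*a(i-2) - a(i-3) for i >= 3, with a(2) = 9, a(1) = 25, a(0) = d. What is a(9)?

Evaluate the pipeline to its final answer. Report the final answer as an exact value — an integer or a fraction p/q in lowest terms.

139

Part I: cross terms: (-35*-34 - 1*-34)=1224, (1*27 - 36*-34)=1251, (36*-34 - -35*27)=-279; twice the area = |2196| = 2196; area = 1098; boundary points = 36 + 1 + 1 = 38; strictly interior points = area - boundary/2 + 1 = 1080; answer 1080
Part II: W1 = 1080; d = -11; a(3) = 2*(9) - 3*(25) - 1*(-11) = -46; iterating: a(3)=-46, a(4)=-144, a(5)=-159, a(6)=160, a(7)=941, a(8)=1561, a(9)=139; answer 139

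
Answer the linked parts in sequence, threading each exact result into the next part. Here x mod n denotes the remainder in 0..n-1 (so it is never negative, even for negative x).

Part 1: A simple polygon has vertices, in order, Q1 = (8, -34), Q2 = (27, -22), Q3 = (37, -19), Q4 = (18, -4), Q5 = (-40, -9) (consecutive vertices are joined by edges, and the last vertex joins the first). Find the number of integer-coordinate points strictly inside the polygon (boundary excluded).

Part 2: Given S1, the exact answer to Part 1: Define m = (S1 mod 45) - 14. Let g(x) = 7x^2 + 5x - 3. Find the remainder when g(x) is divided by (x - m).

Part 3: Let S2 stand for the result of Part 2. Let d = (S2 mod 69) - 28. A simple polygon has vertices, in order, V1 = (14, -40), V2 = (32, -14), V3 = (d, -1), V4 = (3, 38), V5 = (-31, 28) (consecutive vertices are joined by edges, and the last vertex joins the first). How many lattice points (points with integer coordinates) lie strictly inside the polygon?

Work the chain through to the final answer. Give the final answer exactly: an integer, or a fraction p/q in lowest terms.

2100

Part 1: cross terms: (8*-22 - 27*-34)=742, (27*-19 - 37*-22)=301, (37*-4 - 18*-19)=194, (18*-9 - -40*-4)=-322, (-40*-34 - 8*-9)=1432; twice the area = |2347| = 2347; area = 2347/2; boundary points = 1 + 1 + 1 + 1 + 1 = 5; strictly interior points = area - boundary/2 + 1 = 1172; answer 1172
Part 2: S1 = 1172; m = -12; remainder = value at the root: 7*(-12)^2 + 5*(-12)^1 - 3 = (1008) + (-60) + (-3) = 945; answer 945
Part 3: S2 = 945; d = 20; cross terms: (14*-14 - 32*-40)=1084, (32*-1 - 20*-14)=248, (20*38 - 3*-1)=763, (3*28 - -31*38)=1262, (-31*-40 - 14*28)=848; twice the area = |4205| = 4205; area = 4205/2; boundary points = 2 + 1 + 1 + 2 + 1 = 7; strictly interior points = area - boundary/2 + 1 = 2100; answer 2100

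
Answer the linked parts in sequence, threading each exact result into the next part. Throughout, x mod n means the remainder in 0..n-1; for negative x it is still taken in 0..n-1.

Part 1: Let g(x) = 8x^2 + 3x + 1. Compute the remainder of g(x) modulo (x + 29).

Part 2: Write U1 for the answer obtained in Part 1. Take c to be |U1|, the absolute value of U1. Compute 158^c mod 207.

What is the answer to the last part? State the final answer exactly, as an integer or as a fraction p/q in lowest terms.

64

Part 1: remainder = value at the root: 8*(-29)^2 + 3*(-29)^1 + 1 = (6728) + (-87) + (1) = 6642; answer 6642
Part 2: U1 = 6642; c = 6642; squarings mod 207: 158^1=158, 158^2=124, 158^4=58, 158^8=52, 158^16=13, 158^32=169, 158^64=202, 158^128=25, 158^256=4, 158^512=16, 158^1024=49, 158^2048=124, 158^4096=58; 158^6642 = 158^2 * 158^16 * 158^32 * 158^64 * 158^128 * 158^256 * 158^2048 * 158^4096 = 64 (mod 207); answer 64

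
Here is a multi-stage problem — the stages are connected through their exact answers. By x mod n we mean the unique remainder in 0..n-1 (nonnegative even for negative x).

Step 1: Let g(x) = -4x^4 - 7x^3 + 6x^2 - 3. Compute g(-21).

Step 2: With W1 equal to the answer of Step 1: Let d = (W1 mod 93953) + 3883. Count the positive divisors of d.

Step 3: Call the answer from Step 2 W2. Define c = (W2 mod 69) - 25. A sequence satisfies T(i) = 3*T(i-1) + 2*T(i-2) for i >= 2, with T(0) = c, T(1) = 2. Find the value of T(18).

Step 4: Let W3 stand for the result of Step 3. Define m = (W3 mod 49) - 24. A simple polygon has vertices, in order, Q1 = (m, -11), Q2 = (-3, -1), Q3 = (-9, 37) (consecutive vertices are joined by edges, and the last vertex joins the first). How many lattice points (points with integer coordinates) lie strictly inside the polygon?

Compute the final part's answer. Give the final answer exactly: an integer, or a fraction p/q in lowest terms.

Step 1: -4*(-21)^4 - 7*(-21)^3 + 6*(-21)^2 - 3 = (-777924) + (64827) + (2646) + (-3) = -710454; answer -710454
Step 2: W1 = -710454; d = 45053; 45053 is prime, so its only divisors are 1 and 45053; count = 2; answer 2
Step 3: W2 = 2; c = -23; T(2) = 3*(2) + 2*(-23) = -40; iterating: T(2)=-40, T(3)=-116, T(4)=-428, T(5)=-1516, T(6)=-5404, T(7)=-19244, T(8)=-68540, T(9)=-244108, T(10)=-869404, T(11)=-3096428, T(12)=-11028092, T(13)=-39277132, T(14)=-139887580, T(15)=-498217004, T(16)=-1774426172, T(17)=-6319712524, T(18)=-22507989916; answer -22507989916
Step 4: W3 = -22507989916; m = -23; cross terms: (-23*-1 - -3*-11)=-10, (-3*37 - -9*-1)=-120, (-9*-11 - -23*37)=950; twice the area = |820| = 820; area = 410; boundary points = 10 + 2 + 2 = 14; strictly interior points = area - boundary/2 + 1 = 404; answer 404

404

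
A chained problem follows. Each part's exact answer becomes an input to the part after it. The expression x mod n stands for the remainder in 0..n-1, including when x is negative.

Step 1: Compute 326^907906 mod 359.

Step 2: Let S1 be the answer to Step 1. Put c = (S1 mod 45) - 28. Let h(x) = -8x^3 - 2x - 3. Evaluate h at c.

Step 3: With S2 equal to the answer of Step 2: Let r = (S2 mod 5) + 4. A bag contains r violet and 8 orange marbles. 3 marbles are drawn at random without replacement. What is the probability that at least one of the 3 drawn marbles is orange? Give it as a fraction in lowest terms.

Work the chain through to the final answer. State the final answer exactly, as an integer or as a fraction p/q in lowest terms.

86/91

Step 1: squarings mod 359: 326^1=326, 326^2=12, 326^4=144, 326^8=273, 326^16=216, 326^32=345, 326^64=196, 326^128=3, 326^256=9, 326^512=81, 326^1024=99, 326^2048=108, 326^4096=176, 326^8192=102, 326^16384=352, 326^32768=49, 326^65536=247, 326^131072=338, 326^262144=82, 326^524288=262; 326^907906 = 326^2 * 326^128 * 326^512 * 326^2048 * 326^4096 * 326^16384 * 326^32768 * 326^65536 * 326^262144 * 326^524288 = 79 (mod 359); answer 79
Step 2: S1 = 79; c = 6; -8*(6)^3 - 2*(6)^1 - 3 = (-1728) + (-12) + (-3) = -1743; answer -1743
Step 3: S2 = -1743; r = 6; total draws C(14,3) = 364; complement C(6,3) = 20; favorable 364 - 20 = 344; P = 86/91; answer 86/91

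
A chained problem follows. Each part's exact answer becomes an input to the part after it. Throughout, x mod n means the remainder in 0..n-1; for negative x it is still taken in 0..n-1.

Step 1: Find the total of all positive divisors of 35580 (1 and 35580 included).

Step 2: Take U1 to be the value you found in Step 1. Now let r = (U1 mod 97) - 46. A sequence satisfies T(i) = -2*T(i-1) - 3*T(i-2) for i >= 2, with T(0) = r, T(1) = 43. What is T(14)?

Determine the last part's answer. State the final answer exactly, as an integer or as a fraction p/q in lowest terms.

-36284

Step 1: 35580 = 2^2 * 3 * 5 * 593; sigma = (1 + 2 + 4) * (1 + 3) * (1 + 5) * (1 + 593) = 7 * 4 * 6 * 594 = 99792; answer 99792
Step 2: U1 = 99792; r = 30; T(2) = -2*(43) - 3*(30) = -176; iterating: T(2)=-176, T(3)=223, T(4)=82, T(5)=-833, T(6)=1420, T(7)=-341, T(8)=-3578, T(9)=8179, T(10)=-5624, T(11)=-13289, T(12)=43450, T(13)=-47033, T(14)=-36284; answer -36284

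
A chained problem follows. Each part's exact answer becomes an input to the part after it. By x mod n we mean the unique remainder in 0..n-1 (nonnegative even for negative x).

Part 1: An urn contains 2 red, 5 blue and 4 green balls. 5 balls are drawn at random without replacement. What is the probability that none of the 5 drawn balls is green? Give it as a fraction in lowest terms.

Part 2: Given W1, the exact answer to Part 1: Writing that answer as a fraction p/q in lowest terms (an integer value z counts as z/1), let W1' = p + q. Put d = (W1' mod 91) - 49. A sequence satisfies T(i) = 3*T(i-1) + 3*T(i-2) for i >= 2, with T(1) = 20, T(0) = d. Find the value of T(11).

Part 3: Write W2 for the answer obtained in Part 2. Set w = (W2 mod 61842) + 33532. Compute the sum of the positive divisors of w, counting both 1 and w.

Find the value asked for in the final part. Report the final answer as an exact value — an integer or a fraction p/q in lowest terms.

Part 1: total draws C(11,5) = 462; favorable C(7,5) = 21; P = 1/22; answer 1/22
Part 2: W1 = 1/22; threaded value p + q = 23; d = -26; T(2) = 3*(20) + 3*(-26) = -18; iterating: T(2)=-18, T(3)=6, T(4)=-36, T(5)=-90, T(6)=-378, T(7)=-1404, T(8)=-5346, T(9)=-20250, T(10)=-76788, T(11)=-291114; answer -291114
Part 3: W2 = -291114; w = 51628; 51628 = 2^2 * 12907; sigma = (1 + 2 + 4) * (1 + 12907) = 7 * 12908 = 90356; answer 90356

90356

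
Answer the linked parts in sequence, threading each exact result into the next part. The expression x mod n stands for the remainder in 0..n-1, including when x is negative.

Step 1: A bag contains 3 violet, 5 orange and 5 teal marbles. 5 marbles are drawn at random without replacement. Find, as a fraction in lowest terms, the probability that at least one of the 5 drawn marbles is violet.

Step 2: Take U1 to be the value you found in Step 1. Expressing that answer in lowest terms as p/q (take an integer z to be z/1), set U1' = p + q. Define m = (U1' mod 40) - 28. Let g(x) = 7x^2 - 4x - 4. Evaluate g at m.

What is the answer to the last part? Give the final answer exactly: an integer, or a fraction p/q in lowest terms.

Step 1: total draws C(13,5) = 1287; complement C(10,5) = 252; favorable 1287 - 252 = 1035; P = 115/143; answer 115/143
Step 2: U1 = 115/143; threaded value p + q = 258; m = -10; 7*(-10)^2 - 4*(-10)^1 - 4 = (700) + (40) + (-4) = 736; answer 736

736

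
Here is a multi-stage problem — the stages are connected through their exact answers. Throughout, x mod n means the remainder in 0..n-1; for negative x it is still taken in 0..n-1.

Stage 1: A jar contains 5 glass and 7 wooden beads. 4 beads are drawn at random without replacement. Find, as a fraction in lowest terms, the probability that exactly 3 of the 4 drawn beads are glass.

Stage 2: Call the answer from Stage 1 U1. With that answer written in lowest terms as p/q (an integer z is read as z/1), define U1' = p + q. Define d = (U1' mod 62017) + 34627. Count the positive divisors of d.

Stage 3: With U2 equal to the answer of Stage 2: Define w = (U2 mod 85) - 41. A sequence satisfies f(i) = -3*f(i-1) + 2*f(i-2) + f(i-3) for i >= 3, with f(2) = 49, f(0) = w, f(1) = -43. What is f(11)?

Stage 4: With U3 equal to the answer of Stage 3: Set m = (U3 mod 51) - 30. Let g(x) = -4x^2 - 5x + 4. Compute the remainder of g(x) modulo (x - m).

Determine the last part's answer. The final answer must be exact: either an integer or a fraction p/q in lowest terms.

-940

Stage 1: total draws C(12,4) = 495; favorable C(5,3)*C(7,1) = 70; P = 14/99; answer 14/99
Stage 2: U1 = 14/99; threaded value p + q = 113; d = 34740; 34740 = 2^2 * 3^2 * 5 * 193; number of divisors = (2+1) * (2+1) * (1+1) * (1+1) = 36; answer 36
Stage 3: U2 = 36; w = -5; f(3) = -3*(49) + 2*(-43) + 1*(-5) = -238; iterating: f(3)=-238, f(4)=769, f(5)=-2734, f(6)=9502, f(7)=-33205, f(8)=115885, f(9)=-404563, f(10)=1412254, f(11)=-4930003; answer -4930003
Stage 4: U3 = -4930003; m = -16; remainder = value at the root: -4*(-16)^2 - 5*(-16)^1 + 4 = (-1024) + (80) + (4) = -940; answer -940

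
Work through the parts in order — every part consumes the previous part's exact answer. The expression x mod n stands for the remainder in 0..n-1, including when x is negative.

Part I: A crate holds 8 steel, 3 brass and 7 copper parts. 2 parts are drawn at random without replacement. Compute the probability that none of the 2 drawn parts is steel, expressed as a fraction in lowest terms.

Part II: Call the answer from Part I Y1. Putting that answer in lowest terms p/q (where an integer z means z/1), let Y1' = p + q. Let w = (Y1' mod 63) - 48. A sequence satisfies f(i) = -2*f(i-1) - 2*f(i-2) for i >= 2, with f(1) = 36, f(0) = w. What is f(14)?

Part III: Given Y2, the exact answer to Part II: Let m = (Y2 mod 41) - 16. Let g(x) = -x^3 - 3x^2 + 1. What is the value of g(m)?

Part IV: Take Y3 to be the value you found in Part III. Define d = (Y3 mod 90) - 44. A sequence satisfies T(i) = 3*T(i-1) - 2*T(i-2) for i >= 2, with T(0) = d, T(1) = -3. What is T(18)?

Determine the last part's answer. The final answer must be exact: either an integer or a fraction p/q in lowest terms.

6291405

Part I: total draws C(18,2) = 153; favorable C(10,2) = 45; P = 5/17; answer 5/17
Part II: Y1 = 5/17; threaded value p + q = 22; w = -26; f(2) = -2*(36) - 2*(-26) = -20; iterating: f(2)=-20, f(3)=-32, f(4)=104, f(5)=-144, f(6)=80, f(7)=128, f(8)=-416, f(9)=576, f(10)=-320, f(11)=-512, f(12)=1664, f(13)=-2304, f(14)=1280; answer 1280
Part III: Y2 = 1280; m = -7; -1*(-7)^3 - 3*(-7)^2 + 1 = (343) + (-147) + (1) = 197; answer 197
Part IV: Y3 = 197; d = -27; T(2) = 3*(-3) - 2*(-27) = 45; iterating: T(2)=45, T(3)=141, T(4)=333, T(5)=717, T(6)=1485, T(7)=3021, T(8)=6093, T(9)=12237, T(10)=24525, T(11)=49101, T(12)=98253, T(13)=196557, T(14)=393165, T(15)=786381, T(16)=1572813, T(17)=3145677, T(18)=6291405; answer 6291405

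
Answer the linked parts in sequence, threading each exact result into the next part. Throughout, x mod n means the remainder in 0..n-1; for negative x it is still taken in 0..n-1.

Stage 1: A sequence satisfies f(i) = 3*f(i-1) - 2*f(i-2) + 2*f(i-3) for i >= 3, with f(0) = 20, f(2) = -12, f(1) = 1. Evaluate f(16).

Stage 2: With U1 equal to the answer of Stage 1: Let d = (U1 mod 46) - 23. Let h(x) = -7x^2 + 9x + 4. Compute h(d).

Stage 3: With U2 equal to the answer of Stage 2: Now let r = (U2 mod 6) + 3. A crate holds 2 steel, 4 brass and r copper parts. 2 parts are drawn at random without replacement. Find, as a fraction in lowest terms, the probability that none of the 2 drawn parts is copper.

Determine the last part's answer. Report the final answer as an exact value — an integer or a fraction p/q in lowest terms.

Stage 1: f(3) = 3*(-12) - 2*(1) + 2*(20) = 2; iterating: f(3)=2, f(4)=32, f(5)=68, f(6)=144, f(7)=360, f(8)=928, f(9)=2352, f(10)=5920, f(11)=14912, f(12)=37600, f(13)=94816, f(14)=239072, f(15)=602784, f(16)=1519840; answer 1519840
Stage 2: U1 = 1519840; d = -23; -7*(-23)^2 + 9*(-23)^1 + 4 = (-3703) + (-207) + (4) = -3906; answer -3906
Stage 3: U2 = -3906; r = 3; total draws C(9,2) = 36; favorable C(6,2) = 15; P = 5/12; answer 5/12

5/12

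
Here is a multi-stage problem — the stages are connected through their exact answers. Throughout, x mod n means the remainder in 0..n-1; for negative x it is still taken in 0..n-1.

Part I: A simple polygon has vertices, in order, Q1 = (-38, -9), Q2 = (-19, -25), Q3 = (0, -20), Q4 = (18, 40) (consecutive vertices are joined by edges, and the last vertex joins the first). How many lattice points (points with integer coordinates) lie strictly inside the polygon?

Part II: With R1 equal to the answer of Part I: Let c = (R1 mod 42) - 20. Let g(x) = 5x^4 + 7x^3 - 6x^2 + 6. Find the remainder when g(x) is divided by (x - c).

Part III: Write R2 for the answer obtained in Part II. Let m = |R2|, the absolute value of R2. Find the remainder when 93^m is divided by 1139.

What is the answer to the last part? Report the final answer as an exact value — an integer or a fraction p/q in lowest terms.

Part I: cross terms: (-38*-25 - -19*-9)=779, (-19*-20 - 0*-25)=380, (0*40 - 18*-20)=360, (18*-9 - -38*40)=1358; twice the area = |2877| = 2877; area = 2877/2; boundary points = 1 + 1 + 6 + 7 = 15; strictly interior points = area - boundary/2 + 1 = 1432; answer 1432
Part II: R1 = 1432; c = -16; remainder = value at the root: 5*(-16)^4 + 7*(-16)^3 - 6*(-16)^2 + 6 = (327680) + (-28672) + (-1536) + (6) = 297478; answer 297478
Part III: R2 = 297478; m = 297478; squarings mod 1139: 93^1=93, 93^2=676, 93^4=237, 93^8=358, 93^16=596, 93^32=987, 93^64=324, 93^128=188, 93^256=35, 93^512=86, 93^1024=562, 93^2048=341, 93^4096=103, 93^8192=358, 93^16384=596, 93^32768=987, 93^65536=324, 93^131072=188, 93^262144=35; 93^297478 = 93^2 * 93^4 * 93^512 * 93^2048 * 93^32768 * 93^262144 = 395 (mod 1139); answer 395

395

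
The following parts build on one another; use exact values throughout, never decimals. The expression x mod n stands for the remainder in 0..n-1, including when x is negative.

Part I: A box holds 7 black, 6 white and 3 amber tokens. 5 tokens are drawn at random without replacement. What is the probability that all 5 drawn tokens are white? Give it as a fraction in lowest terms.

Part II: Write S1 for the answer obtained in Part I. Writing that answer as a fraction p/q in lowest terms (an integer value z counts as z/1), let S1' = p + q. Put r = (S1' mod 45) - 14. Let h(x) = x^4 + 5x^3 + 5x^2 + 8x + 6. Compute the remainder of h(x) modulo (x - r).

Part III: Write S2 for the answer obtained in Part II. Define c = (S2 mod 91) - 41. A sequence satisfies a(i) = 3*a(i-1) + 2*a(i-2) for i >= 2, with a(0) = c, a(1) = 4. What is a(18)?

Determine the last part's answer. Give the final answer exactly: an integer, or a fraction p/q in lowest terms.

Part I: total draws C(16,5) = 4368; favorable C(6,5) = 6; P = 1/728; answer 1/728
Part II: S1 = 1/728; threaded value p + q = 729; r = -5; remainder = value at the root: 1*(-5)^4 + 5*(-5)^3 + 5*(-5)^2 + 8*(-5)^1 + 6 = (625) + (-625) + (125) + (-40) + (6) = 91; answer 91
Part III: S2 = 91; c = -41; a(2) = 3*(4) + 2*(-41) = -70; iterating: a(2)=-70, a(3)=-202, a(4)=-746, a(5)=-2642, a(6)=-9418, a(7)=-33538, a(8)=-119450, a(9)=-425426, a(10)=-1515178, a(11)=-5396386, a(12)=-19219514, a(13)=-68451314, a(14)=-243792970, a(15)=-868281538, a(16)=-3092430554, a(17)=-11013854738, a(18)=-39226425322; answer -39226425322

-39226425322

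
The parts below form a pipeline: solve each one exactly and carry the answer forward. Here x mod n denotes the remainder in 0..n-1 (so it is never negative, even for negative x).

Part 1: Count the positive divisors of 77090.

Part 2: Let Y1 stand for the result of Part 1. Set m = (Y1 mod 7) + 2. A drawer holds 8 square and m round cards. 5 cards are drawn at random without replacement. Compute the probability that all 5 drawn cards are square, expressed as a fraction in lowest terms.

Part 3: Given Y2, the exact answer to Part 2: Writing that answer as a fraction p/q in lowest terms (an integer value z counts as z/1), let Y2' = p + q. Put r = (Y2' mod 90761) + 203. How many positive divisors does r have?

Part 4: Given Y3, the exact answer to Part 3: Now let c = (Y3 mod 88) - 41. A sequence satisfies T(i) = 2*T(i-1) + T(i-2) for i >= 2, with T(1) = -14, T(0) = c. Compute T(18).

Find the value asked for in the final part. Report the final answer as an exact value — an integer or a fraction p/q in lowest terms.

-80476433

Part 1: 77090 = 2 * 5 * 13 * 593; number of divisors = (1+1) * (1+1) * (1+1) * (1+1) = 16; answer 16
Part 2: Y1 = 16; m = 4; total draws C(12,5) = 792; favorable C(8,5) = 56; P = 7/99; answer 7/99
Part 3: Y2 = 7/99; threaded value p + q = 106; r = 309; 309 = 3 * 103; number of divisors = (1+1) * (1+1) = 4; answer 4
Part 4: Y3 = 4; c = -37; T(2) = 2*(-14) + 1*(-37) = -65; iterating: T(2)=-65, T(3)=-144, T(4)=-353, T(5)=-850, T(6)=-2053, T(7)=-4956, T(8)=-11965, T(9)=-28886, T(10)=-69737, T(11)=-168360, T(12)=-406457, T(13)=-981274, T(14)=-2369005, T(15)=-5719284, T(16)=-13807573, T(17)=-33334430, T(18)=-80476433; answer -80476433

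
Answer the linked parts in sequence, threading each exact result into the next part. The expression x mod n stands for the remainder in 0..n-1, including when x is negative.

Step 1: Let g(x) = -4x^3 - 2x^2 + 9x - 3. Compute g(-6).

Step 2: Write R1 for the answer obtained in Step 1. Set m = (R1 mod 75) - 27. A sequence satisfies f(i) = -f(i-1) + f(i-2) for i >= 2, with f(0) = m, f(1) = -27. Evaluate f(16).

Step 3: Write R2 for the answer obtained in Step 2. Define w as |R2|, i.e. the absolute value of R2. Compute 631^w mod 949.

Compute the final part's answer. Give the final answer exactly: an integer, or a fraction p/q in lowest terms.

Step 1: -4*(-6)^3 - 2*(-6)^2 + 9*(-6)^1 - 3 = (864) + (-72) + (-54) + (-3) = 735; answer 735
Step 2: R1 = 735; m = 33; f(2) = -1*(-27) + 1*(33) = 60; iterating: f(2)=60, f(3)=-87, f(4)=147, f(5)=-234, f(6)=381, f(7)=-615, f(8)=996, f(9)=-1611, f(10)=2607, f(11)=-4218, f(12)=6825, f(13)=-11043, f(14)=17868, f(15)=-28911, f(16)=46779; answer 46779
Step 3: R2 = 46779; w = 46779; squarings mod 949: 631^1=631, 631^2=530, 631^4=945, 631^8=16, 631^16=256, 631^32=55, 631^64=178, 631^128=367, 631^256=880, 631^512=16, 631^1024=256, 631^2048=55, 631^4096=178, 631^8192=367, 631^16384=880, 631^32768=16; 631^46779 = 631^1 * 631^2 * 631^8 * 631^16 * 631^32 * 631^128 * 631^512 * 631^1024 * 631^4096 * 631^8192 * 631^32768 = 577 (mod 949); answer 577

577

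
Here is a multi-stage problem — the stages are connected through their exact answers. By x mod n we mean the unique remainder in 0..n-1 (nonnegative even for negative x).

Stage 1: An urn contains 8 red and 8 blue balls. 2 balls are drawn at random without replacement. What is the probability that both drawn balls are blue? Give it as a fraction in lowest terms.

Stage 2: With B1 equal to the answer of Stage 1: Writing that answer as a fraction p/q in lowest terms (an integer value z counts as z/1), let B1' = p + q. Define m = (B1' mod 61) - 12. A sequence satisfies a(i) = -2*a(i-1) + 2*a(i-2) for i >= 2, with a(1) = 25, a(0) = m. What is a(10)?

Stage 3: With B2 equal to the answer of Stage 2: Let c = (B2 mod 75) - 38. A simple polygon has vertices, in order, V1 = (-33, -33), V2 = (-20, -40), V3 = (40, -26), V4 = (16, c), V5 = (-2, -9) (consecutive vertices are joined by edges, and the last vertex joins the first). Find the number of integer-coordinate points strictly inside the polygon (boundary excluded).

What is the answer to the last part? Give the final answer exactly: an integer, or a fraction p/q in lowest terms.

1659

Stage 1: total draws C(16,2) = 120; favorable C(8,2) = 28; P = 7/30; answer 7/30
Stage 2: B1 = 7/30; threaded value p + q = 37; m = 25; a(2) = -2*(25) + 2*(25) = 0; iterating: a(2)=0, a(3)=50, a(4)=-100, a(5)=300, a(6)=-800, a(7)=2200, a(8)=-6000, a(9)=16400, a(10)=-44800; answer -44800
Stage 3: B2 = -44800; c = 12; cross terms: (-33*-40 - -20*-33)=660, (-20*-26 - 40*-40)=2120, (40*12 - 16*-26)=896, (16*-9 - -2*12)=-120, (-2*-33 - -33*-9)=-231; twice the area = |3325| = 3325; area = 3325/2; boundary points = 1 + 2 + 2 + 3 + 1 = 9; strictly interior points = area - boundary/2 + 1 = 1659; answer 1659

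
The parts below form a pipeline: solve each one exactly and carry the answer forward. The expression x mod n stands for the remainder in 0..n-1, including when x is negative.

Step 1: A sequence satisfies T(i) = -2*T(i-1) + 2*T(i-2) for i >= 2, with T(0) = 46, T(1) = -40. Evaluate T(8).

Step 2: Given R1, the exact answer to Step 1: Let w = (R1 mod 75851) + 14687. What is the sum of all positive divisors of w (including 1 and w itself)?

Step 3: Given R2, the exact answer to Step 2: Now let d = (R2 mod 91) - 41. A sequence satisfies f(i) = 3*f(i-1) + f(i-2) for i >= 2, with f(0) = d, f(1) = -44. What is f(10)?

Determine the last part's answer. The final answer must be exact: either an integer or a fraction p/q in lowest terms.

Step 1: T(2) = -2*(-40) + 2*(46) = 172; iterating: T(2)=172, T(3)=-424, T(4)=1192, T(5)=-3232, T(6)=8848, T(7)=-24160, T(8)=66016; answer 66016
Step 2: R1 = 66016; w = 80703; 80703 = 3^3 * 7^2 * 61; sigma = (1 + 3 + 9 + 27) * (1 + 7 + 49) * (1 + 61) = 40 * 57 * 62 = 141360; answer 141360
Step 3: R2 = 141360; d = -4; f(2) = 3*(-44) + 1*(-4) = -136; iterating: f(2)=-136, f(3)=-452, f(4)=-1492, f(5)=-4928, f(6)=-16276, f(7)=-53756, f(8)=-177544, f(9)=-586388, f(10)=-1936708; answer -1936708

-1936708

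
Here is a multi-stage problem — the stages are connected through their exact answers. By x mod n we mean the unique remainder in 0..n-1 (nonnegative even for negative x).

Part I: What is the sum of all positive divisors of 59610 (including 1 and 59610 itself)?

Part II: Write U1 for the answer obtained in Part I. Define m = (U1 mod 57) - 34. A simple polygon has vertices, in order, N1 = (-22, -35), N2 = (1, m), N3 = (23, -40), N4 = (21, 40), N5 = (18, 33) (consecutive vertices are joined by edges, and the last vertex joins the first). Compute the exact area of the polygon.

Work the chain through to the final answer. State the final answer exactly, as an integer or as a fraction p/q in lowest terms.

2949/2

Part I: 59610 = 2 * 3 * 5 * 1987; sigma = (1 + 2) * (1 + 3) * (1 + 5) * (1 + 1987) = 3 * 4 * 6 * 1988 = 143136; answer 143136
Part II: U1 = 143136; m = -25; cross terms: (-22*-25 - 1*-35)=585, (1*-40 - 23*-25)=535, (23*40 - 21*-40)=1760, (21*33 - 18*40)=-27, (18*-35 - -22*33)=96; twice the area = |2949| = 2949; area = 2949/2; answer 2949/2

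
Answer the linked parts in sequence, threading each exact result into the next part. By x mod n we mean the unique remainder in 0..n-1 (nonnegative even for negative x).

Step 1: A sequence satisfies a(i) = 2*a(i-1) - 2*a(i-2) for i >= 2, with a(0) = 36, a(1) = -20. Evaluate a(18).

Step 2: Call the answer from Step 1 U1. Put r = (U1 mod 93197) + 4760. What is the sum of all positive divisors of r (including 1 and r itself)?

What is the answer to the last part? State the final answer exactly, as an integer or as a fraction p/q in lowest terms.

Step 1: a(2) = 2*(-20) - 2*(36) = -112; iterating: a(2)=-112, a(3)=-184, a(4)=-144, a(5)=80, a(6)=448, a(7)=736, a(8)=576, a(9)=-320, a(10)=-1792, a(11)=-2944, a(12)=-2304, a(13)=1280, a(14)=7168, a(15)=11776, a(16)=9216, a(17)=-5120, a(18)=-28672; answer -28672
Step 2: U1 = -28672; r = 69285; 69285 = 3 * 5 * 31 * 149; sigma = (1 + 3) * (1 + 5) * (1 + 31) * (1 + 149) = 4 * 6 * 32 * 150 = 115200; answer 115200

115200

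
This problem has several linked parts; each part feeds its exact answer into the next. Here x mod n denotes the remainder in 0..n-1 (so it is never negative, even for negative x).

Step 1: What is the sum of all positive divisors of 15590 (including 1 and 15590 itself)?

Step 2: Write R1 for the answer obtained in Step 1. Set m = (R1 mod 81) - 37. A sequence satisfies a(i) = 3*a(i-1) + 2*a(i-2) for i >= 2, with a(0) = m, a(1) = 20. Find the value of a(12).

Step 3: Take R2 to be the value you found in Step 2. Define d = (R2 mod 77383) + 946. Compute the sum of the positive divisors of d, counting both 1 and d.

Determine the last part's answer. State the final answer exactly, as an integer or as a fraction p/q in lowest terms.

Step 1: 15590 = 2 * 5 * 1559; sigma = (1 + 2) * (1 + 5) * (1 + 1559) = 3 * 6 * 1560 = 28080; answer 28080
Step 2: R1 = 28080; m = 17; a(2) = 3*(20) + 2*(17) = 94; iterating: a(2)=94, a(3)=322, a(4)=1154, a(5)=4106, a(6)=14626, a(7)=52090, a(8)=185522, a(9)=660746, a(10)=2353282, a(11)=8381338, a(12)=29850578; answer 29850578
Step 3: R2 = 29850578; d = 59069; 59069 is prime, so its only divisors are 1 and 59069; sigma = 1 + 59069 = 59070; answer 59070

59070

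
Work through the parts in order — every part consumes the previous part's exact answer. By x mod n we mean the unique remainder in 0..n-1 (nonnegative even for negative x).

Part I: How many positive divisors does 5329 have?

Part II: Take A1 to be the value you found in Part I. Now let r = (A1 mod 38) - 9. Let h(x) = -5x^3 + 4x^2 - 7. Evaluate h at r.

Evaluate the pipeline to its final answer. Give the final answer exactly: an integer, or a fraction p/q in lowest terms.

1217

Part I: 5329 = 73^2; number of divisors = (2+1) = 3; answer 3
Part II: A1 = 3; r = -6; -5*(-6)^3 + 4*(-6)^2 - 7 = (1080) + (144) + (-7) = 1217; answer 1217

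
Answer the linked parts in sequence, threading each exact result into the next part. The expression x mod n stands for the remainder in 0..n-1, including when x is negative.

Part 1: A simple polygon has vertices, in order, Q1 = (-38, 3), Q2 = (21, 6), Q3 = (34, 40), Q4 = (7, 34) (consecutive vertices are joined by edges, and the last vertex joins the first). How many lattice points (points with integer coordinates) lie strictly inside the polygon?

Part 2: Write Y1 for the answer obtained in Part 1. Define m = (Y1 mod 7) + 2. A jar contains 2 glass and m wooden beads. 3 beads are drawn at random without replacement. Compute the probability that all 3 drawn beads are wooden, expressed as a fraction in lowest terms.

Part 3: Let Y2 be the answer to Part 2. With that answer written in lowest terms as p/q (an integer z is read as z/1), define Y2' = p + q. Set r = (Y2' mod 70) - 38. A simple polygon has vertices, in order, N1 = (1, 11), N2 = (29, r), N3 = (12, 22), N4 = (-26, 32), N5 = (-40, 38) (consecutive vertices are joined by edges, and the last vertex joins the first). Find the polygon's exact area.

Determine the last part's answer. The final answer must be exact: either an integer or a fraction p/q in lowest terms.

Part 1: cross terms: (-38*6 - 21*3)=-291, (21*40 - 34*6)=636, (34*34 - 7*40)=876, (7*3 - -38*34)=1313; twice the area = |2534| = 2534; area = 1267; boundary points = 1 + 1 + 3 + 1 = 6; strictly interior points = area - boundary/2 + 1 = 1265; answer 1265
Part 2: Y1 = 1265; m = 7; total draws C(9,3) = 84; favorable C(7,3) = 35; P = 5/12; answer 5/12
Part 3: Y2 = 5/12; threaded value p + q = 17; r = -21; cross terms: (1*-21 - 29*11)=-340, (29*22 - 12*-21)=890, (12*32 - -26*22)=956, (-26*38 - -40*32)=292, (-40*11 - 1*38)=-478; twice the area = |1320| = 1320; area = 660; answer 660

660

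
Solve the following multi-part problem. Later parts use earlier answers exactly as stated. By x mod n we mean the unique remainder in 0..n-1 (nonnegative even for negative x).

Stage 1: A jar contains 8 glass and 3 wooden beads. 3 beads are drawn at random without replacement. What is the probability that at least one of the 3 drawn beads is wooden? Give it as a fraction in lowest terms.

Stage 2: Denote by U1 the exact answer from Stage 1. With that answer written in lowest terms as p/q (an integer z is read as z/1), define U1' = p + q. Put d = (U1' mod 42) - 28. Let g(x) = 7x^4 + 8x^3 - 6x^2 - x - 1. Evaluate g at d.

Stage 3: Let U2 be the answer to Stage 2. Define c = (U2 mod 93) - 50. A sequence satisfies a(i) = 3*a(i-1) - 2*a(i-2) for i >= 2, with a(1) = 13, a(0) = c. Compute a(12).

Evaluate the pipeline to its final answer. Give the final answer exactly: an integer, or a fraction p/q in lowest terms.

-8175

Stage 1: total draws C(11,3) = 165; complement C(8,3) = 56; favorable 165 - 56 = 109; P = 109/165; answer 109/165
Stage 2: U1 = 109/165; threaded value p + q = 274; d = -6; 7*(-6)^4 + 8*(-6)^3 - 6*(-6)^2 - 1*(-6)^1 - 1 = (9072) + (-1728) + (-216) + (6) + (-1) = 7133; answer 7133
Stage 3: U2 = 7133; c = 15; a(2) = 3*(13) - 2*(15) = 9; iterating: a(2)=9, a(3)=1, a(4)=-15, a(5)=-47, a(6)=-111, a(7)=-239, a(8)=-495, a(9)=-1007, a(10)=-2031, a(11)=-4079, a(12)=-8175; answer -8175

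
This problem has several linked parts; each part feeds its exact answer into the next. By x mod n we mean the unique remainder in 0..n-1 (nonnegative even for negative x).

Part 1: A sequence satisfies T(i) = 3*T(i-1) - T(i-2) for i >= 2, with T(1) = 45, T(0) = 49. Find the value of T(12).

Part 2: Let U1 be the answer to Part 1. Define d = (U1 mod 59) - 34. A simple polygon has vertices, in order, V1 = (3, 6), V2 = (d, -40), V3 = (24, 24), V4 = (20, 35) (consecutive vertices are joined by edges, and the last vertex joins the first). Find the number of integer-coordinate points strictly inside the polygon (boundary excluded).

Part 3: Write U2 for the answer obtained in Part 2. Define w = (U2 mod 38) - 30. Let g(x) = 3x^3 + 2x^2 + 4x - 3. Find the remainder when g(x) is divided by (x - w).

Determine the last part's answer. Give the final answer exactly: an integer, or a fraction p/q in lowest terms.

442

Part 1: T(2) = 3*(45) - 1*(49) = 86; iterating: T(2)=86, T(3)=213, T(4)=553, T(5)=1446, T(6)=3785, T(7)=9909, T(8)=25942, T(9)=67917, T(10)=177809, T(11)=465510, T(12)=1218721; answer 1218721
Part 2: U1 = 1218721; d = -17; cross terms: (3*-40 - -17*6)=-18, (-17*24 - 24*-40)=552, (24*35 - 20*24)=360, (20*6 - 3*35)=15; twice the area = |909| = 909; area = 909/2; boundary points = 2 + 1 + 1 + 1 = 5; strictly interior points = area - boundary/2 + 1 = 453; answer 453
Part 3: U2 = 453; w = 5; remainder = value at the root: 3*(5)^3 + 2*(5)^2 + 4*(5)^1 - 3 = (375) + (50) + (20) + (-3) = 442; answer 442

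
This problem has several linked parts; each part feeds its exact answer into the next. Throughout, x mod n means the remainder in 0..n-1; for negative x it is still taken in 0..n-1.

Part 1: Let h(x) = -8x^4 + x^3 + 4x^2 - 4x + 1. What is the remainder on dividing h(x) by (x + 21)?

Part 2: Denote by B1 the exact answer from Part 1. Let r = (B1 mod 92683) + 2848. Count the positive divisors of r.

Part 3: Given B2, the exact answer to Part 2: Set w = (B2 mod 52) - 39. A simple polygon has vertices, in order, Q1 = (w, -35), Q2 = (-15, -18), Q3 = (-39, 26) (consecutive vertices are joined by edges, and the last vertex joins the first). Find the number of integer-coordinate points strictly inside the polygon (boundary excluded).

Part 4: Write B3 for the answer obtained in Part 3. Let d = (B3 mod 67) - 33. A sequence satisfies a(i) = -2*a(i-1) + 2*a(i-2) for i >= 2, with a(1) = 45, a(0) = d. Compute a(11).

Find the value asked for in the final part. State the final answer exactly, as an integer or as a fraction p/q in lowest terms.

1049632

Part 1: remainder = value at the root: -8*(-21)^4 + 1*(-21)^3 + 4*(-21)^2 - 4*(-21)^1 + 1 = (-1555848) + (-9261) + (1764) + (84) + (1) = -1563260; answer -1563260
Part 2: B1 = -1563260; r = 15199; 15199 is prime, so its only divisors are 1 and 15199; count = 2; answer 2
Part 3: B2 = 2; w = -37; cross terms: (-37*-18 - -15*-35)=141, (-15*26 - -39*-18)=-1092, (-39*-35 - -37*26)=2327; twice the area = |1376| = 1376; area = 688; boundary points = 1 + 4 + 1 = 6; strictly interior points = area - boundary/2 + 1 = 686; answer 686
Part 4: B3 = 686; d = -17; a(2) = -2*(45) + 2*(-17) = -124; iterating: a(2)=-124, a(3)=338, a(4)=-924, a(5)=2524, a(6)=-6896, a(7)=18840, a(8)=-51472, a(9)=140624, a(10)=-384192, a(11)=1049632; answer 1049632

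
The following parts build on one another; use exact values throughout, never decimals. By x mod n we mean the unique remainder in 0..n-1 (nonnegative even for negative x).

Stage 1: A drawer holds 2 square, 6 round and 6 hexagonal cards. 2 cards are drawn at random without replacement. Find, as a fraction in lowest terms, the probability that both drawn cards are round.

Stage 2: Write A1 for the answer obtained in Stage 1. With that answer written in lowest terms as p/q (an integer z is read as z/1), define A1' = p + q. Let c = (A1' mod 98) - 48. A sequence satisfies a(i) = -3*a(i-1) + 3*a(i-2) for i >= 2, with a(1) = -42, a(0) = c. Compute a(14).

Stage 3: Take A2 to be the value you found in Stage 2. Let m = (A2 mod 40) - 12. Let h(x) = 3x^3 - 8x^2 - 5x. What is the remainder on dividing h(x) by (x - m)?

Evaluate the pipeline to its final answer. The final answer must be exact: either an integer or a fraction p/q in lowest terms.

-906

Stage 1: total draws C(14,2) = 91; favorable C(6,2) = 15; P = 15/91; answer 15/91
Stage 2: A1 = 15/91; threaded value p + q = 106; c = -40; a(2) = -3*(-42) + 3*(-40) = 6; iterating: a(2)=6, a(3)=-144, a(4)=450, a(5)=-1782, a(6)=6696, a(7)=-25434, a(8)=96390, a(9)=-365472, a(10)=1385586, a(11)=-5253174, a(12)=19916280, a(13)=-75508362, a(14)=286273926; answer 286273926
Stage 3: A2 = 286273926; m = -6; remainder = value at the root: 3*(-6)^3 - 8*(-6)^2 - 5*(-6)^1 = (-648) + (-288) + (30) = -906; answer -906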